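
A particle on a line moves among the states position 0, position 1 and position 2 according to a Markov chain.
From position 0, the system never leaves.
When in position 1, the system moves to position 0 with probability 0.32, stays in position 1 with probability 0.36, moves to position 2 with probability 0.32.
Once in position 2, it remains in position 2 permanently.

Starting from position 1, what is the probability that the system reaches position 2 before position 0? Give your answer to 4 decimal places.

Let h(s) be the probability of absorption at position 2 starting from transient state s. Then h(position 2) = 1 and h(position 0) = 0. By first-step analysis:
h(position 1) = 0.32·0 + 0.36·h(position 1) + 0.32·1
Solving: h(position 1) = 0.5000.
Starting from position 1, the probability is 0.5000.

0.5000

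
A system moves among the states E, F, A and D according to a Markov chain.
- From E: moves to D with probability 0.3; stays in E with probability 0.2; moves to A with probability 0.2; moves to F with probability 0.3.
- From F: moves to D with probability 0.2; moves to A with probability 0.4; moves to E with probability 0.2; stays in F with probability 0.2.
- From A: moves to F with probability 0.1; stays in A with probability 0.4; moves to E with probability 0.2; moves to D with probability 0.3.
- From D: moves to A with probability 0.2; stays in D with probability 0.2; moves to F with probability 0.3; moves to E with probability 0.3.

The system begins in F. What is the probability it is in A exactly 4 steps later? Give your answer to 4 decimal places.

0.3040

Propagate the distribution vector 4 steps from F.
After 0 steps: (0.0000, 1.0000, 0.0000, 0.0000)
After 1 step: (0.2000, 0.2000, 0.4000, 0.2000)
After 2 steps: (0.2200, 0.2000, 0.3200, 0.2600)
After 3 steps: (0.2260, 0.2160, 0.3040, 0.2540)
After 4 steps: (0.2254, 0.2176, 0.3040, 0.2530)
P(in A after 4 steps) = 0.3040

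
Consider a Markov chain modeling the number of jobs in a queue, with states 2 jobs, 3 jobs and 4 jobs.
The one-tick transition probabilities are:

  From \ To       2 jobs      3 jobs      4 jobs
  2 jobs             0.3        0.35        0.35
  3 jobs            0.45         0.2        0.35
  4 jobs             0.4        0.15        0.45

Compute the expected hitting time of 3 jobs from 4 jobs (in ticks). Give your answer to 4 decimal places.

4.4898

Let t(s) be the expected number of ticks to first reach 3 jobs from state s, with t(3 jobs) = 0. Conditioning on the first tick:
t(2 jobs) = 1 + 0.3·t(2 jobs) + 0.35·t(4 jobs)
t(4 jobs) = 1 + 0.4·t(2 jobs) + 0.45·t(4 jobs)
Solving: t(2 jobs) = 3.6735, t(4 jobs) = 4.4898.
Expected ticks from 4 jobs to 3 jobs: 4.4898.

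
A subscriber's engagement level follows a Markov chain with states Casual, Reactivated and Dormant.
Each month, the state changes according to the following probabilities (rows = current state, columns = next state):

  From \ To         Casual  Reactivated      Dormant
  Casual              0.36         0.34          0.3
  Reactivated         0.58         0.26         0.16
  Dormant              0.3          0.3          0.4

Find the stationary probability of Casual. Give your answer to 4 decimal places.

0.4098

Let the stationary distribution be π with π = πP and π_1 + π_2 + π_3 = 1.
π_1 = 0.36·π_1 + 0.58·π_2 + 0.3·π_3
π_2 = 0.34·π_1 + 0.26·π_2 + 0.3·π_3
Solving with the normalization constraint gives π = (0.4098, 0.3042, 0.2860).
So the stationary probability of Casual is 0.4098.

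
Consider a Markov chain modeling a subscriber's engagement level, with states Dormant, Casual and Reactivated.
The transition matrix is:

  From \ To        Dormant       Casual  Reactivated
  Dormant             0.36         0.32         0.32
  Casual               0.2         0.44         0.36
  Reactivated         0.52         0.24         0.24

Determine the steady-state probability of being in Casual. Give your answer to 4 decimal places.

0.3356

Let the stationary distribution be π with π = πP and π_1 + π_2 + π_3 = 1.
π_1 = 0.36·π_1 + 0.2·π_2 + 0.52·π_3
π_2 = 0.32·π_1 + 0.44·π_2 + 0.24·π_3
Solving with the normalization constraint gives π = (0.3557, 0.3356, 0.3087).
So the stationary probability of Casual is 0.3356.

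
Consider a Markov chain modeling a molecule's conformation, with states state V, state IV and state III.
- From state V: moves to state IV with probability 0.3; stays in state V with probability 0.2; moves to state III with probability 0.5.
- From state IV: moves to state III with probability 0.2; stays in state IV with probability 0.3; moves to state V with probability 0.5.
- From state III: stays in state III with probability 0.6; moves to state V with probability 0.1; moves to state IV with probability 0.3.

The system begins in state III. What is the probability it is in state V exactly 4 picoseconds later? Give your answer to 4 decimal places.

0.2443

Propagate the distribution vector 4 picoseconds from state III.
After 0 picoseconds: (0.0000, 0.0000, 1.0000)
After 1 picosecond: (0.1000, 0.3000, 0.6000)
After 2 picoseconds: (0.2300, 0.3000, 0.4700)
After 3 picoseconds: (0.2430, 0.3000, 0.4570)
After 4 picoseconds: (0.2443, 0.3000, 0.4557)
P(in state V after 4 picoseconds) = 0.2443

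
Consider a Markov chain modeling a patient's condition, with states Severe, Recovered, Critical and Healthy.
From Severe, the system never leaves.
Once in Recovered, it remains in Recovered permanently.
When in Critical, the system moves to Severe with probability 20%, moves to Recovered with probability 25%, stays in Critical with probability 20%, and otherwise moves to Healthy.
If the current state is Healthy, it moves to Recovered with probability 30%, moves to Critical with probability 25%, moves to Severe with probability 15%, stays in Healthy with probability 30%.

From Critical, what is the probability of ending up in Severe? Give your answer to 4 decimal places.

Let h(s) be the probability of absorption at Severe starting from transient state s. Then h(Severe) = 1 and h(Recovered) = 0. By first-step analysis:
h(Critical) = 0.2·1 + 0.25·0 + 0.2·h(Critical) + 0.35·h(Healthy)
h(Healthy) = 0.15·1 + 0.3·0 + 0.25·h(Critical) + 0.3·h(Healthy)
Solving: h(Critical) = 0.4074, h(Healthy) = 0.3598.
Starting from Critical, the probability is 0.4074.

0.4074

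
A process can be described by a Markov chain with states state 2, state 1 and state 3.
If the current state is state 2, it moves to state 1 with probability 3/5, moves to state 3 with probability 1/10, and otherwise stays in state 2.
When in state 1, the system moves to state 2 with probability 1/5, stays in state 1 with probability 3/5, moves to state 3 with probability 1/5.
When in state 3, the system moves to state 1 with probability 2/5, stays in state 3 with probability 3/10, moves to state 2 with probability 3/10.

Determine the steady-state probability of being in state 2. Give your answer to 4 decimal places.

0.2439

Let the stationary distribution be π with π = πP and π_1 + π_2 + π_3 = 1.
π_1 = 0.3·π_1 + 0.2·π_2 + 0.3·π_3
π_2 = 0.6·π_1 + 0.6·π_2 + 0.4·π_3
Solving with the normalization constraint gives π = (0.2439, 0.5610, 0.1951).
So the stationary probability of state 2 is 0.2439.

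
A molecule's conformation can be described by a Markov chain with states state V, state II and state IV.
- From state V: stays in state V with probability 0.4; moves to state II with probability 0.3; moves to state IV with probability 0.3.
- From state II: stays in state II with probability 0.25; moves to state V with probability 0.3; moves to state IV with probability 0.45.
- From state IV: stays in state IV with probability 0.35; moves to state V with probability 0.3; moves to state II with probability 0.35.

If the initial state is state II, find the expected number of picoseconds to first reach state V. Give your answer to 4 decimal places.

3.3333

Let t(s) be the expected number of picoseconds to first reach state V from state s, with t(state V) = 0. Conditioning on the first picosecond:
t(state II) = 1 + 0.25·t(state II) + 0.45·t(state IV)
t(state IV) = 1 + 0.35·t(state II) + 0.35·t(state IV)
Solving: t(state II) = 3.3333, t(state IV) = 3.3333.
Expected picoseconds from state II to state V: 3.3333.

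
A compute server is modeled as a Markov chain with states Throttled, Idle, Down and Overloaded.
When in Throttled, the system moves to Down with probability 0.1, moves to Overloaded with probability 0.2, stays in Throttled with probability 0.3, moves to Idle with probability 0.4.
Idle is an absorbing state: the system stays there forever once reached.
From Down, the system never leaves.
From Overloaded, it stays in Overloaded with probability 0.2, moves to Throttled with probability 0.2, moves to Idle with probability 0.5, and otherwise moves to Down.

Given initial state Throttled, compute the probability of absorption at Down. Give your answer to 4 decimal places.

Let h(s) be the probability of absorption at Down starting from transient state s. Then h(Down) = 1 and h(Idle) = 0. By first-step analysis:
h(Throttled) = 0.3·h(Throttled) + 0.4·0 + 0.1·1 + 0.2·h(Overloaded)
h(Overloaded) = 0.2·h(Throttled) + 0.5·0 + 0.1·1 + 0.2·h(Overloaded)
Solving: h(Throttled) = 0.1923, h(Overloaded) = 0.1731.
Starting from Throttled, the probability is 0.1923.

0.1923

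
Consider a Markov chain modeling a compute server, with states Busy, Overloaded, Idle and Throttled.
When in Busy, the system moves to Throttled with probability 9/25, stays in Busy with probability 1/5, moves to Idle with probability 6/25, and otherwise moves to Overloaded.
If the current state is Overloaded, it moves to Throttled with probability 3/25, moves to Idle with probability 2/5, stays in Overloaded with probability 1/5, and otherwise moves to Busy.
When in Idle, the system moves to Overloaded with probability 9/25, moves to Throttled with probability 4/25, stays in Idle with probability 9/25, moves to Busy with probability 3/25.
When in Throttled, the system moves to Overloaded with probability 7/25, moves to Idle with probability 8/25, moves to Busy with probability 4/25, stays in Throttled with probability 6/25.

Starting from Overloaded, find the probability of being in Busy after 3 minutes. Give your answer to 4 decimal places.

0.1868

Propagate the distribution vector 3 minutes from Overloaded.
After 0 minutes: (0.0000, 1.0000, 0.0000, 0.0000)
After 1 minute: (0.2800, 0.2000, 0.4000, 0.1200)
After 2 minutes: (0.1792, 0.2736, 0.3296, 0.2176)
After 3 minutes: (0.1868, 0.2701, 0.3407, 0.2023)
P(in Busy after 3 minutes) = 0.1868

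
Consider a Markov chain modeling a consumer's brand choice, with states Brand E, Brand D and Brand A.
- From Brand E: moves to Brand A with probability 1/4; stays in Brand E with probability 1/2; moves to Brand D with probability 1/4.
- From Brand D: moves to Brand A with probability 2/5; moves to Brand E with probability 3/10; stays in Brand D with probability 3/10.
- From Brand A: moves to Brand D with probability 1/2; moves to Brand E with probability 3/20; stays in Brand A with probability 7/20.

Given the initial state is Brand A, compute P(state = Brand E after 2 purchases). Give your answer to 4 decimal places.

Sum over the intermediate state after 1 purchase:
P = P(Brand A→Brand E)·P(Brand E→Brand E) + P(Brand A→Brand D)·P(Brand D→Brand E) + P(Brand A→Brand A)·P(Brand A→Brand E)
  = 0.15×0.5 + 0.5×0.3 + 0.35×0.15
  = 0.0750 + 0.1500 + 0.0525 = 0.2775

0.2775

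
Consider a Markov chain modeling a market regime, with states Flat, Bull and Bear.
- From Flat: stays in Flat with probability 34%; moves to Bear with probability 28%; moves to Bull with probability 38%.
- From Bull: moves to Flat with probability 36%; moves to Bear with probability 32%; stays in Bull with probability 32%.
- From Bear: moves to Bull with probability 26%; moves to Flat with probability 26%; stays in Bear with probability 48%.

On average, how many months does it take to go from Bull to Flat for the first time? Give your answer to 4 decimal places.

Let t(s) be the expected number of months to first reach Flat from state s, with t(Flat) = 0. Conditioning on the first month:
t(Bull) = 1 + 0.32·t(Bull) + 0.32·t(Bear)
t(Bear) = 1 + 0.26·t(Bull) + 0.48·t(Bear)
Solving: t(Bull) = 3.1065, t(Bear) = 3.4763.
Expected months from Bull to Flat: 3.1065.

3.1065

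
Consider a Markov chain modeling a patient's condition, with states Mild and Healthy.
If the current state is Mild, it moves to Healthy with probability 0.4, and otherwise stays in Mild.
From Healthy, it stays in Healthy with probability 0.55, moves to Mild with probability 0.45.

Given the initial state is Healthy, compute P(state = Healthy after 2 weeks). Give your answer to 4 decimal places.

0.4825

Sum over the intermediate state after 1 week:
P = P(Healthy→Mild)·P(Mild→Healthy) + P(Healthy→Healthy)·P(Healthy→Healthy)
  = 0.45×0.4 + 0.55×0.55
  = 0.1800 + 0.3025 = 0.4825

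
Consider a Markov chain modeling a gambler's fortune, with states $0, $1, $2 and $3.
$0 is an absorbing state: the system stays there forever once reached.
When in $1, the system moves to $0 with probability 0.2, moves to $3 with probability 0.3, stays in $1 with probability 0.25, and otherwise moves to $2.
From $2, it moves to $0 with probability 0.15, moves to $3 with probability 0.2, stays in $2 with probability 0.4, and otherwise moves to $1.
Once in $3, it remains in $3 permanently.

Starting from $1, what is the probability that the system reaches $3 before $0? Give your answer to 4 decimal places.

Let h(s) be the probability of absorption at $3 starting from transient state s. Then h($3) = 1 and h($0) = 0. By first-step analysis:
h($1) = 0.2·0 + 0.25·h($1) + 0.25·h($2) + 0.3·1
h($2) = 0.15·0 + 0.25·h($1) + 0.4·h($2) + 0.2·1
Solving: h($1) = 0.5935, h($2) = 0.5806.
Starting from $1, the probability is 0.5935.

0.5935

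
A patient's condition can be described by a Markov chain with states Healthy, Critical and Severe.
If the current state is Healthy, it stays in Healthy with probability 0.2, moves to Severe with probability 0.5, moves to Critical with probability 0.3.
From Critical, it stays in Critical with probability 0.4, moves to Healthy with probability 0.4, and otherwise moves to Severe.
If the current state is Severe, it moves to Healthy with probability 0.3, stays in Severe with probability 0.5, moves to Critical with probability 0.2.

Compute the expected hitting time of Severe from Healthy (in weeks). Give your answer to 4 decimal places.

Let t(s) be the expected number of weeks to first reach Severe from state s, with t(Severe) = 0. Conditioning on the first week:
t(Healthy) = 1 + 0.2·t(Healthy) + 0.3·t(Critical)
t(Critical) = 1 + 0.4·t(Healthy) + 0.4·t(Critical)
Solving: t(Healthy) = 2.5000, t(Critical) = 3.3333.
Expected weeks from Healthy to Severe: 2.5000.

2.5000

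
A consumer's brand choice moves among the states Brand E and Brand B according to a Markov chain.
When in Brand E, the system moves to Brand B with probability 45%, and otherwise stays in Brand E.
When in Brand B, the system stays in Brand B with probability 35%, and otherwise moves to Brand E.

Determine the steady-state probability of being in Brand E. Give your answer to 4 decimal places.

0.5909

Let the stationary distribution be π with π = πP and π_1 + π_2 = 1.
π_1 = 0.55·π_1 + 0.65·π_2
Solving with the normalization constraint gives π = (0.5909, 0.4091).
So the stationary probability of Brand E is 0.5909.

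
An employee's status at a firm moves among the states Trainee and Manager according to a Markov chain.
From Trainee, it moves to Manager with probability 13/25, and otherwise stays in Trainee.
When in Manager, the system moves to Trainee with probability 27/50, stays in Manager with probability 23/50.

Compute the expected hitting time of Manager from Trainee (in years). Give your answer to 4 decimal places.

1.9231

Let t(s) be the expected number of years to first reach Manager from state s, with t(Manager) = 0. Conditioning on the first year:
t(Trainee) = 1 + 0.48·t(Trainee)
Solving: t(Trainee) = 1.9231.
Expected years from Trainee to Manager: 1.9231.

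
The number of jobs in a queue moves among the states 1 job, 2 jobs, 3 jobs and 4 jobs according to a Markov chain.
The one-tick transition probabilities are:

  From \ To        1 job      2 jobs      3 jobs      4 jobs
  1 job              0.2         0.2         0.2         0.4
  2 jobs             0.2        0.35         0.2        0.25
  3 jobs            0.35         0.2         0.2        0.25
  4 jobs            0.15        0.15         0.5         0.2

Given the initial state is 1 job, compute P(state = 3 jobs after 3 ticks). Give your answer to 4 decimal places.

0.2780

Propagate the distribution vector 3 ticks from 1 job.
After 0 ticks: (1.0000, 0.0000, 0.0000, 0.0000)
After 1 tick: (0.2000, 0.2000, 0.2000, 0.4000)
After 2 ticks: (0.2100, 0.2100, 0.3200, 0.2600)
After 3 ticks: (0.2350, 0.2185, 0.2780, 0.2685)
P(in 3 jobs after 3 ticks) = 0.2780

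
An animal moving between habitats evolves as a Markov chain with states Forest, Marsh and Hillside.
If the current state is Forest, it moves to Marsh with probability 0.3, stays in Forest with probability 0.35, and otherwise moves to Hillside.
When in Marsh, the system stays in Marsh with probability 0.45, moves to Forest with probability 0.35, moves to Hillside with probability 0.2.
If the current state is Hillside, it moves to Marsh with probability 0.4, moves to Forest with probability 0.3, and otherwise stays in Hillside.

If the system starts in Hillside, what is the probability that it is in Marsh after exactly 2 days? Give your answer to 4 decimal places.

0.3900

Sum over the intermediate state after 1 day:
P = P(Hillside→Forest)·P(Forest→Marsh) + P(Hillside→Marsh)·P(Marsh→Marsh) + P(Hillside→Hillside)·P(Hillside→Marsh)
  = 0.3×0.3 + 0.4×0.45 + 0.3×0.4
  = 0.0900 + 0.1800 + 0.1200 = 0.3900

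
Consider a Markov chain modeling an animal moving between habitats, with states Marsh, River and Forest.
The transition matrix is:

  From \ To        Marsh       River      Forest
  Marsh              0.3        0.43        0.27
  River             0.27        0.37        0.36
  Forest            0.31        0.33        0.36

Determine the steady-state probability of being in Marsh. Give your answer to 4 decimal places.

Let the stationary distribution be π with π = πP and π_1 + π_2 + π_3 = 1.
π_1 = 0.3·π_1 + 0.27·π_2 + 0.31·π_3
π_2 = 0.43·π_1 + 0.37·π_2 + 0.33·π_3
Solving with the normalization constraint gives π = (0.2921, 0.3742, 0.3337).
So the stationary probability of Marsh is 0.2921.

0.2921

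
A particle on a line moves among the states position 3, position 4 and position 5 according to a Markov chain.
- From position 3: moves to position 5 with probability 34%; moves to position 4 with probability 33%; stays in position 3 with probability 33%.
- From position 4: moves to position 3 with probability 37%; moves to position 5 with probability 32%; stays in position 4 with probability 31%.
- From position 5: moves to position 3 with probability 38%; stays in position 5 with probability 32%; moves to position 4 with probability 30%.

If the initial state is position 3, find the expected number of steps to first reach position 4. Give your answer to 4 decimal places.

Let t(s) be the expected number of steps to first reach position 4 from state s, with t(position 4) = 0. Conditioning on the first step:
t(position 3) = 1 + 0.33·t(position 3) + 0.34·t(position 5)
t(position 5) = 1 + 0.38·t(position 3) + 0.32·t(position 5)
Solving: t(position 3) = 3.1250, t(position 5) = 3.2169.
Expected steps from position 3 to position 4: 3.1250.

3.1250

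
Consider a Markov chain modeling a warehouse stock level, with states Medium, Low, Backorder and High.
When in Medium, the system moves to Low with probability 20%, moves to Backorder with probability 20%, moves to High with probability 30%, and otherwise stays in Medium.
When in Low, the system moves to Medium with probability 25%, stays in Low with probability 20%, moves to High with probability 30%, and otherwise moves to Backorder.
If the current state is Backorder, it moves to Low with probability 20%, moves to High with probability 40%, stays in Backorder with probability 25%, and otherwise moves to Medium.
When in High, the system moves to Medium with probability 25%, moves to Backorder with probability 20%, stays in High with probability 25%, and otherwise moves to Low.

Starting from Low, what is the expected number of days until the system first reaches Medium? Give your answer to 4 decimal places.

4.4142

Let t(s) be the expected number of days to first reach Medium from state s, with t(Medium) = 0. Conditioning on the first day:
t(Low) = 1 + 0.2·t(Low) + 0.25·t(Backorder) + 0.3·t(High)
t(Backorder) = 1 + 0.2·t(Low) + 0.25·t(Backorder) + 0.4·t(High)
t(High) = 1 + 0.3·t(Low) + 0.2·t(Backorder) + 0.25·t(High)
Solving: t(Low) = 4.4142, t(Backorder) = 4.8536, t(High) = 4.3933.
Expected days from Low to Medium: 4.4142.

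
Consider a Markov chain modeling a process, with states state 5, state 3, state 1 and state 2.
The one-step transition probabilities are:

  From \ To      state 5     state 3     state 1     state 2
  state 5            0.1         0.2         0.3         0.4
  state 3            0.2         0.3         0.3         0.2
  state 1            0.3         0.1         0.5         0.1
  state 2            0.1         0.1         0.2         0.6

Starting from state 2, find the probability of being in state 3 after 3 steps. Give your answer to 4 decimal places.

Propagate the distribution vector 3 steps from state 2.
After 0 steps: (0.0000, 0.0000, 0.0000, 1.0000)
After 1 step: (0.1000, 0.1000, 0.2000, 0.6000)
After 2 steps: (0.1500, 0.1300, 0.2800, 0.4400)
After 3 steps: (0.1690, 0.1410, 0.3120, 0.3780)
P(in state 3 after 3 steps) = 0.1410

0.1410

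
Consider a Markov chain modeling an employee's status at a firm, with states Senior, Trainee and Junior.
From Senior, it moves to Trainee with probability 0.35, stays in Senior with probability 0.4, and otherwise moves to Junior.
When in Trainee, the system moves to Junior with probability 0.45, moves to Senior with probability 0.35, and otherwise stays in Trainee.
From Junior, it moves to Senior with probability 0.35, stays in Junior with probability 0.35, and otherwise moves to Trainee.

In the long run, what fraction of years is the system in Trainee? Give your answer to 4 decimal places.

0.2895

Let the stationary distribution be π with π = πP and π_1 + π_2 + π_3 = 1.
π_1 = 0.4·π_1 + 0.35·π_2 + 0.35·π_3
π_2 = 0.35·π_1 + 0.2·π_2 + 0.3·π_3
Solving with the normalization constraint gives π = (0.3684, 0.2895, 0.3421).
So the stationary probability of Trainee is 0.2895.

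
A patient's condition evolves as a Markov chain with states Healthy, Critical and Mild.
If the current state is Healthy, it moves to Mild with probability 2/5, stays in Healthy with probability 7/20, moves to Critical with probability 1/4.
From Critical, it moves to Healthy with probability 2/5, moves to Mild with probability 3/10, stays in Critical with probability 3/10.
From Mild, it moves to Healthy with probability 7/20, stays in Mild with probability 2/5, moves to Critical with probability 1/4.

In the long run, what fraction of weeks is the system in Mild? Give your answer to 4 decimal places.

Let the stationary distribution be π with π = πP and π_1 + π_2 + π_3 = 1.
π_1 = 0.35·π_1 + 0.4·π_2 + 0.35·π_3
π_2 = 0.25·π_1 + 0.3·π_2 + 0.25·π_3
Solving with the normalization constraint gives π = (0.3632, 0.2632, 0.3737).
So the stationary probability of Mild is 0.3737.

0.3737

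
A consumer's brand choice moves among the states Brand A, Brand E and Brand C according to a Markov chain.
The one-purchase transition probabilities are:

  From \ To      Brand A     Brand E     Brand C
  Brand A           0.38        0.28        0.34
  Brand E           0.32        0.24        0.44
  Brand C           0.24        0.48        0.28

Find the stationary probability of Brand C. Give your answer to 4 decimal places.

Let the stationary distribution be π with π = πP and π_1 + π_2 + π_3 = 1.
π_1 = 0.38·π_1 + 0.32·π_2 + 0.24·π_3
π_2 = 0.28·π_1 + 0.24·π_2 + 0.48·π_3
Solving with the normalization constraint gives π = (0.3104, 0.3370, 0.3525).
So the stationary probability of Brand C is 0.3525.

0.3525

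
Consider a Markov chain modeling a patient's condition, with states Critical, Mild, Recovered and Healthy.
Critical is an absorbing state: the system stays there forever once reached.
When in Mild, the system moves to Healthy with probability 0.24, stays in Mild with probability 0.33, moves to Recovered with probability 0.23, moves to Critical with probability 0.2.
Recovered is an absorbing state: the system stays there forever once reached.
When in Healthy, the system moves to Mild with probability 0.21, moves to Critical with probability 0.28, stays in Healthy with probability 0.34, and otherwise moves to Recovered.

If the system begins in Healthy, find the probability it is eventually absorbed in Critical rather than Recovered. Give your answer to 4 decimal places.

Let h(s) be the probability of absorption at Critical starting from transient state s. Then h(Critical) = 1 and h(Recovered) = 0. By first-step analysis:
h(Mild) = 0.2·1 + 0.33·h(Mild) + 0.23·0 + 0.24·h(Healthy)
h(Healthy) = 0.28·1 + 0.21·h(Mild) + 0.17·0 + 0.34·h(Healthy)
Solving: h(Mild) = 0.5084, h(Healthy) = 0.5860.
Starting from Healthy, the probability is 0.5860.

0.5860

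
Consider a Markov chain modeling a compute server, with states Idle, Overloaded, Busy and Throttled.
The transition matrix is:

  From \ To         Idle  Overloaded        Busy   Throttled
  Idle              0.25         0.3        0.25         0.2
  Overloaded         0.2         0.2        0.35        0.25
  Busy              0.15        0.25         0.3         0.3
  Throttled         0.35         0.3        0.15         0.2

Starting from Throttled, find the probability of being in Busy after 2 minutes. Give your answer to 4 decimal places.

Propagate the distribution vector 2 minutes from Throttled.
After 0 minutes: (0.0000, 0.0000, 0.0000, 1.0000)
After 1 minute: (0.3500, 0.3000, 0.1500, 0.2000)
After 2 minutes: (0.2400, 0.2625, 0.2675, 0.2300)
P(in Busy after 2 minutes) = 0.2675

0.2675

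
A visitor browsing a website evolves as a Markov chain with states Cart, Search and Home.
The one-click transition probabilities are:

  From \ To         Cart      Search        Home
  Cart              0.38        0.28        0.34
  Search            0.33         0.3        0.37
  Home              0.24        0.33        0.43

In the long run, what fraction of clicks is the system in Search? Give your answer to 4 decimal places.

Let the stationary distribution be π with π = πP and π_1 + π_2 + π_3 = 1.
π_1 = 0.38·π_1 + 0.33·π_2 + 0.24·π_3
π_2 = 0.28·π_1 + 0.3·π_2 + 0.33·π_3
Solving with the normalization constraint gives π = (0.3110, 0.3053, 0.3837).
So the stationary probability of Search is 0.3053.

0.3053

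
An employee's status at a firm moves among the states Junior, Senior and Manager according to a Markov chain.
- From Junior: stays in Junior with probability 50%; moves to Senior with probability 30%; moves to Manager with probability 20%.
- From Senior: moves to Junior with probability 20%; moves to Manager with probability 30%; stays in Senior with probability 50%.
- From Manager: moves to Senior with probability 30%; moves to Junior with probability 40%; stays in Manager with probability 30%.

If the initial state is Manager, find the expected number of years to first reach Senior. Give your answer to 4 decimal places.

3.3333

Let t(s) be the expected number of years to first reach Senior from state s, with t(Senior) = 0. Conditioning on the first year:
t(Junior) = 1 + 0.5·t(Junior) + 0.2·t(Manager)
t(Manager) = 1 + 0.4·t(Junior) + 0.3·t(Manager)
Solving: t(Junior) = 3.3333, t(Manager) = 3.3333.
Expected years from Manager to Senior: 3.3333.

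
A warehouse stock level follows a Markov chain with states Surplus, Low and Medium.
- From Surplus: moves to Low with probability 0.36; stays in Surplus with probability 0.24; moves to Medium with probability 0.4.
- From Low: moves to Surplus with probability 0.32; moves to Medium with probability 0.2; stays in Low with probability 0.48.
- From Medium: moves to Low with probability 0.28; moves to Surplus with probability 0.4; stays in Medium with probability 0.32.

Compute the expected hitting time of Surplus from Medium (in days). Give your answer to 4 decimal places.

Let t(s) be the expected number of days to first reach Surplus from state s, with t(Surplus) = 0. Conditioning on the first day:
t(Low) = 1 + 0.48·t(Low) + 0.2·t(Medium)
t(Medium) = 1 + 0.28·t(Low) + 0.32·t(Medium)
Solving: t(Low) = 2.9570, t(Medium) = 2.6882.
Expected days from Medium to Surplus: 2.6882.

2.6882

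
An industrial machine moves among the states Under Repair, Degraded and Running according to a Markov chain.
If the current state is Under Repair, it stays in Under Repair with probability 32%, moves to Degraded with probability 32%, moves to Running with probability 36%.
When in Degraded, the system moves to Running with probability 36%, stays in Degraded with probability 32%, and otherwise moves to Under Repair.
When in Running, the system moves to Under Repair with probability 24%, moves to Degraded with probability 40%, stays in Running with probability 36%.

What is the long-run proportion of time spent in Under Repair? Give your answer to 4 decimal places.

0.2912

Let the stationary distribution be π with π = πP and π_1 + π_2 + π_3 = 1.
π_1 = 0.32·π_1 + 0.32·π_2 + 0.24·π_3
π_2 = 0.32·π_1 + 0.32·π_2 + 0.4·π_3
Solving with the normalization constraint gives π = (0.2912, 0.3488, 0.3600).
So the stationary probability of Under Repair is 0.2912.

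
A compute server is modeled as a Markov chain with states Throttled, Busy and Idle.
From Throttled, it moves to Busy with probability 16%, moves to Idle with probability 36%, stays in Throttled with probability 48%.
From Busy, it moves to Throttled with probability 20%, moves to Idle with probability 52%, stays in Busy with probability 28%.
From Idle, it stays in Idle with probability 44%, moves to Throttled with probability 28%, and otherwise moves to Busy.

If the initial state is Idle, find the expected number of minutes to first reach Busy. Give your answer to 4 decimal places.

4.2017

Let t(s) be the expected number of minutes to first reach Busy from state s, with t(Busy) = 0. Conditioning on the first minute:
t(Throttled) = 1 + 0.48·t(Throttled) + 0.36·t(Idle)
t(Idle) = 1 + 0.28·t(Throttled) + 0.44·t(Idle)
Solving: t(Throttled) = 4.8319, t(Idle) = 4.2017.
Expected minutes from Idle to Busy: 4.2017.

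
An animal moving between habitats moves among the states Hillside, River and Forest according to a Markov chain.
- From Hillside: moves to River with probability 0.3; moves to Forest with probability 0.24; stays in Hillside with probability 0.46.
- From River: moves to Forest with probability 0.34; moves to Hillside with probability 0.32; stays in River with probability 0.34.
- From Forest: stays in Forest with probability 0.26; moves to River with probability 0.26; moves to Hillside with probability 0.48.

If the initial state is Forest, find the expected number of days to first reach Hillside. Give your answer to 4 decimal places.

Let t(s) be the expected number of days to first reach Hillside from state s, with t(Hillside) = 0. Conditioning on the first day:
t(River) = 1 + 0.34·t(River) + 0.34·t(Forest)
t(Forest) = 1 + 0.26·t(River) + 0.26·t(Forest)
Solving: t(River) = 2.7000, t(Forest) = 2.3000.
Expected days from Forest to Hillside: 2.3000.

2.3000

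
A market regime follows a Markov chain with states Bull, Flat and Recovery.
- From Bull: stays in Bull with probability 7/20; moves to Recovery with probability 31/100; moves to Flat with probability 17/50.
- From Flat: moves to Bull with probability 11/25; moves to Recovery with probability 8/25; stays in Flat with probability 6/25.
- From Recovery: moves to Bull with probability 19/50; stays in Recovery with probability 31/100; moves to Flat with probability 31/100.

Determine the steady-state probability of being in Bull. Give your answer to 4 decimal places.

Let the stationary distribution be π with π = πP and π_1 + π_2 + π_3 = 1.
π_1 = 0.35·π_1 + 0.44·π_2 + 0.38·π_3
π_2 = 0.34·π_1 + 0.24·π_2 + 0.31·π_3
Solving with the normalization constraint gives π = (0.3864, 0.3006, 0.3130).
So the stationary probability of Bull is 0.3864.

0.3864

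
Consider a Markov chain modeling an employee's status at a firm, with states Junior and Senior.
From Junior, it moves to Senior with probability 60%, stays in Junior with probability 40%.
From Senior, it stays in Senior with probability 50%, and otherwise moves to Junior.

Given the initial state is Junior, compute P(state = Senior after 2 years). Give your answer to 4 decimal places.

0.5400

Sum over the intermediate state after 1 year:
P = P(Junior→Junior)·P(Junior→Senior) + P(Junior→Senior)·P(Senior→Senior)
  = 0.4×0.6 + 0.6×0.5
  = 0.2400 + 0.3000 = 0.5400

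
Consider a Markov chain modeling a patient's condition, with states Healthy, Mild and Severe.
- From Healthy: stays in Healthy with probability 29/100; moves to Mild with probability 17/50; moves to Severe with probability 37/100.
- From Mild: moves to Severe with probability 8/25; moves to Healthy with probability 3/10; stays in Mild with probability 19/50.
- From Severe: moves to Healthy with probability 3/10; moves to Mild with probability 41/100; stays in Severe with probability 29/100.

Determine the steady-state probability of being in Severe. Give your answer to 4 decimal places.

0.3251

Let the stationary distribution be π with π = πP and π_1 + π_2 + π_3 = 1.
π_1 = 0.29·π_1 + 0.3·π_2 + 0.3·π_3
π_2 = 0.34·π_1 + 0.38·π_2 + 0.41·π_3
Solving with the normalization constraint gives π = (0.2970, 0.3779, 0.3251).
So the stationary probability of Severe is 0.3251.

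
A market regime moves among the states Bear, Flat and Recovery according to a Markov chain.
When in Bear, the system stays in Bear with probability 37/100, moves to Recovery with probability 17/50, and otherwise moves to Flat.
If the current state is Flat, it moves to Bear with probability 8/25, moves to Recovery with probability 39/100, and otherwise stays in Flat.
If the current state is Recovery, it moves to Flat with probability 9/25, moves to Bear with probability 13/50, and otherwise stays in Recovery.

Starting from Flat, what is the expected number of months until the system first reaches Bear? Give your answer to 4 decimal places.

Let t(s) be the expected number of months to first reach Bear from state s, with t(Bear) = 0. Conditioning on the first month:
t(Flat) = 1 + 0.29·t(Flat) + 0.39·t(Recovery)
t(Recovery) = 1 + 0.36·t(Flat) + 0.38·t(Recovery)
Solving: t(Flat) = 3.3689, t(Recovery) = 3.5690.
Expected months from Flat to Bear: 3.3689.

3.3689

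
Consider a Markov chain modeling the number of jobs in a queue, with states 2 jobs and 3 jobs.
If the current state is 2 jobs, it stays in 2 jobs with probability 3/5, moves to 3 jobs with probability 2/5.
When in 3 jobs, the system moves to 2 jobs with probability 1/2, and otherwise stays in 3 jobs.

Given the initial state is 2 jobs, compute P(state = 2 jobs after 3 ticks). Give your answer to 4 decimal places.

Propagate the distribution vector 3 ticks from 2 jobs.
After 0 ticks: (1.0000, 0.0000)
After 1 tick: (0.6000, 0.4000)
After 2 ticks: (0.5600, 0.4400)
After 3 ticks: (0.5560, 0.4440)
P(in 2 jobs after 3 ticks) = 0.5560

0.5560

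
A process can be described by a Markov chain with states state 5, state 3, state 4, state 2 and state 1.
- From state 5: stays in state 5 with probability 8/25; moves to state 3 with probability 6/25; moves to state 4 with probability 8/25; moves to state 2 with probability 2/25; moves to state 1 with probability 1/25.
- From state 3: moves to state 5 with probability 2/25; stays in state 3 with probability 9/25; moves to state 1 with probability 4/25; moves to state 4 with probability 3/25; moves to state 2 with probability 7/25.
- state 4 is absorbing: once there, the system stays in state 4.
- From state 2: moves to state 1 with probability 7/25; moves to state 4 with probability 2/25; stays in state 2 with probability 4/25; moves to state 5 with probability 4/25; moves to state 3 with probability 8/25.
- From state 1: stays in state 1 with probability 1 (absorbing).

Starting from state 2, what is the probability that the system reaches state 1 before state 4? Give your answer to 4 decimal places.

0.6077

Let h(s) be the probability of absorption at state 1 starting from transient state s. Then h(state 1) = 1 and h(state 4) = 0. By first-step analysis:
h(state 5) = 0.32·h(state 5) + 0.24·h(state 3) + 0.32·0 + 0.08·h(state 2) + 0.04·1
h(state 3) = 0.08·h(state 5) + 0.36·h(state 3) + 0.12·0 + 0.28·h(state 2) + 0.16·1
h(state 2) = 0.16·h(state 5) + 0.32·h(state 3) + 0.08·0 + 0.16·h(state 2) + 0.28·1
Solving: h(state 5) = 0.3268, h(state 3) = 0.5567, h(state 2) = 0.6077.
Starting from state 2, the probability is 0.6077.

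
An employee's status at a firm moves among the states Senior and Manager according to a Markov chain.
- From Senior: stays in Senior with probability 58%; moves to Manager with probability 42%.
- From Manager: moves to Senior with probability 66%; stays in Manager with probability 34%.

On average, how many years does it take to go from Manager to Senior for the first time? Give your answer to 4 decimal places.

Let t(s) be the expected number of years to first reach Senior from state s, with t(Senior) = 0. Conditioning on the first year:
t(Manager) = 1 + 0.34·t(Manager)
Solving: t(Manager) = 1.5152.
Expected years from Manager to Senior: 1.5152.

1.5152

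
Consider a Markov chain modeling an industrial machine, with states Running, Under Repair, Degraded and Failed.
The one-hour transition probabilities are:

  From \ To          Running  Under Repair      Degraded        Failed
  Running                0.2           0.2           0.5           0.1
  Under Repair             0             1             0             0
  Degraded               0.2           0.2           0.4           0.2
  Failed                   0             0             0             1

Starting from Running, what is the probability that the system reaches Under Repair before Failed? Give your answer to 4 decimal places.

Let h(s) be the probability of absorption at Under Repair starting from transient state s. Then h(Under Repair) = 1 and h(Failed) = 0. By first-step analysis:
h(Running) = 0.2·h(Running) + 0.2·1 + 0.5·h(Degraded) + 0.1·0
h(Degraded) = 0.2·h(Running) + 0.2·1 + 0.4·h(Degraded) + 0.2·0
Solving: h(Running) = 0.5789, h(Degraded) = 0.5263.
Starting from Running, the probability is 0.5789.

0.5789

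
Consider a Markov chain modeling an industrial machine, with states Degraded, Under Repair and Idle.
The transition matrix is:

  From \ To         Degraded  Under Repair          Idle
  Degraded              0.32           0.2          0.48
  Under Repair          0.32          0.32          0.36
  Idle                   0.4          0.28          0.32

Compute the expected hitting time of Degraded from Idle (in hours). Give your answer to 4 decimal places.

Let t(s) be the expected number of hours to first reach Degraded from state s, with t(Degraded) = 0. Conditioning on the first hour:
t(Under Repair) = 1 + 0.32·t(Under Repair) + 0.36·t(Idle)
t(Idle) = 1 + 0.28·t(Under Repair) + 0.32·t(Idle)
Solving: t(Under Repair) = 2.8761, t(Idle) = 2.6549.
Expected hours from Idle to Degraded: 2.6549.

2.6549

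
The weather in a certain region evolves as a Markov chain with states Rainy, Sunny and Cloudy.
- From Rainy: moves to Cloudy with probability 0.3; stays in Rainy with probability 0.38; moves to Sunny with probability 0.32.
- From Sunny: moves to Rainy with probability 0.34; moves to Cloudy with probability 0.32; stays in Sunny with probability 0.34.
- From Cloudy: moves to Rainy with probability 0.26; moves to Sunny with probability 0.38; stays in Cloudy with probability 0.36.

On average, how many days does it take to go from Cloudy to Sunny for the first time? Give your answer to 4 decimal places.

2.7604

Let t(s) be the expected number of days to first reach Sunny from state s, with t(Sunny) = 0. Conditioning on the first day:
t(Rainy) = 1 + 0.38·t(Rainy) + 0.3·t(Cloudy)
t(Cloudy) = 1 + 0.26·t(Rainy) + 0.36·t(Cloudy)
Solving: t(Rainy) = 2.9486, t(Cloudy) = 2.7604.
Expected days from Cloudy to Sunny: 2.7604.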